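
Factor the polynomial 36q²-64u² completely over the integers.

4(3q+4u)(3q-4u)

Pull out the common factor 4; 9q²-16u² is a difference of squares.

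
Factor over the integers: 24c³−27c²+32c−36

(8c−9)(3c²+4)

Group as (24c³+32c) + (−27c²−36) = 8c(3c²+4) − 9(3c²+4).
Both groups share the factor (3c²+4).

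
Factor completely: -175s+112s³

Pull out the common factor 7s; 16s²-25 is a difference of squares.

7s(4s+5)(4s-5)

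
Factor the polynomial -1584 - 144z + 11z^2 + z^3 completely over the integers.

By the rational root theorem, z = -12 is a root, so (z + 12) is a factor; dividing leaves z^2 - z - 132.
The remaining quadratic factors as (z + 11)(z - 12).

(z + 11)(z + 12)(z - 12)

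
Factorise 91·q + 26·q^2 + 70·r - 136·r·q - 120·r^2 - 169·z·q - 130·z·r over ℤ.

Group: -13·z·(10·r + 13·q) + (-12·r + 2·q + 7)·(10·r + 13·q); both groups contain (10·r + 13·q).

-(13·z + 12·r - 2·q - 7)·(10·r + 13·q)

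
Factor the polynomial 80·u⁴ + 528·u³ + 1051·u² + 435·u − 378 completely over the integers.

(4·u + 7)·(4·u + 9)·(5·u − 2)·(u + 3)

Among the possible rational roots, u = 2/5 is a root, so (5·u − 2) divides it; the quotient is 16·u³ + 112·u² + 255·u + 189.
Continuing, u = −7/4 is a root, so (4·u + 7) divides it; the quotient is 4·u² + 21·u + 27.
The remaining quadratic factors as (u + 3)(4·u + 9).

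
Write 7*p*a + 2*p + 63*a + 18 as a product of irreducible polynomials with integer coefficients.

Group as (7*p*a + 2*p) + (63*a + 18) = p*(7*a + 2) + 9*(7*a + 2).
Both groups share the factor (7*a + 2).

(7*a + 2)*(p + 9)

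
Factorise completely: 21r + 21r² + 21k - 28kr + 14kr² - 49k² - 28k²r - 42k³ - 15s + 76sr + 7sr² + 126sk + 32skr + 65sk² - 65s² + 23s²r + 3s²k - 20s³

Group: s(-20s² + 43sk + 23sr - 5s - 21k² - 14kr + 7k + 7r² + 7r) + (2k + 3)(-20s² + 43sk + 23sr - 5s - 21k² - 14kr + 7k + 7r² + 7r); both groups contain (-20s² + 43sk + 23sr - 5s - 21k² - 14kr + 7k + 7r² + 7r), so (s + 2k + 3) is a factor with cofactor -20s² + 43sk + 23sr - 5s - 21k² - 14kr + 7k + 7r² + 7r.
The cofactor groups again: -20s² + 43sk + 23sr - 5s - 21k² - 14kr + 7k + 7r² + 7r = -4s(5s - 7k - 7r) + (3k - r - 1)(5s - 7k - 7r); both groups contain (5s - 7k - 7r), giving -(4s - 3k + r + 1)(5s - 7k - 7r).

-(4s - 3k + r + 1)(5s - 7k - 7r)(s + 2k + 3)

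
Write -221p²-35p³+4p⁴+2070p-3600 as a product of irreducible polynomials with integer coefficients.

Among the possible rational roots, p = 15/4 is a root, so (4p-15) is a factor; dividing leaves p³-5p²-74p+240.
Next, p = 3 is a root, so (p-3) divides it; the quotient is p²-2p-80.
The remaining quadratic factors as (p+8)(p-10).

(4p-15)(p+8)(p-10)(p-3)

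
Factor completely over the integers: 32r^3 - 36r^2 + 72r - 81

(8r - 9)(4r^2 + 9)

Group as (32r^3 + 72r) + (-36r^2 - 81) = 8r(4r^2 + 9) - 9(4r^2 + 9).
Both groups share the factor (4r^2 + 9).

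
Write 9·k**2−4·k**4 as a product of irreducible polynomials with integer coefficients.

Every term has a factor of k**2; factoring it out leaves −4·k**2+9.
Recognize a difference of squares with the parts 3 and 2·k.

−k**2·(2·k+3)·(2·k−3)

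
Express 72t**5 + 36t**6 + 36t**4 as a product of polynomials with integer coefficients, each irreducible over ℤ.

Pull out the common factor 36t**4, leaving t**2 + 2t + 1.
Recognize a perfect-square trinomial with the parts 1 and t.

36t**4(t + 1)**2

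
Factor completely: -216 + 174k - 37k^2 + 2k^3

(2k - 9)(k - 12)(k - 2)

Trying the rational-root candidates, k = 9/2 is a root, so (2k - 9) divides it; the quotient is k^2 - 14k + 24.
The remaining quadratic factors as (k - 12)(k - 2).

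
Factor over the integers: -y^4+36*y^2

Pull out the common factor y^2, leaving -y^2+36.
Recognize a difference of squares with the parts 6 and y.

-y^2*(y+6)*(y-6)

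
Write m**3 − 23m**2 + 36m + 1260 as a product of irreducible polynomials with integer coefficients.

(m + 6)(m − 14)(m − 15)

Testing divisors of the constant over divisors of the leading coefficient, m = 15 is a root, giving the factor (m − 15) and quotient m**2 − 8m − 84.
The remaining quadratic factors as (m − 14)(m + 6).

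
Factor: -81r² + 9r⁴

Every term has a factor of 9r². Then r² - 9 = (r)² − (3)².

9r²(r + 3)(r - 3)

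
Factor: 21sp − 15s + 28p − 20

(3s + 4)(7p − 5)

Group as (21sp − 15s) + (28p − 20) = 3s(7p − 5) + 4(7p − 5).
Both groups share the factor (7p − 5).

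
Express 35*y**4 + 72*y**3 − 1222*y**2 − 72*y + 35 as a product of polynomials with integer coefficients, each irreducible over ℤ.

(5*y + 1)*(7*y − 1)*(y + 7)*(y − 5)

Trying the rational-root candidates, y = 1/7 is a root, giving the factor (7*y − 1) and quotient 5*y**3 + 11*y**2 − 173*y − 35.
Then y = 5 is a root, giving the factor (y − 5) and quotient 5*y**2 + 36*y + 7.
The remaining quadratic factors as (5*y + 1)(y + 7).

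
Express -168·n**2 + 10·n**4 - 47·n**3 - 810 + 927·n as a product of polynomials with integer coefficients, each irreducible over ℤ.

Testing divisors of the constant over divisors of the leading coefficient, n = 5 is a root, so (n - 5) is a factor; dividing leaves 10·n**3 + 3·n**2 - 153·n + 162.
Then n = 6/5 is a root, so (5·n - 6) is a factor; dividing leaves 2·n**2 + 3·n - 27.
The remaining quadratic factors as (n - 3)(2·n + 9).

(2·n + 9)·(5·n - 6)·(n - 3)·(n - 5)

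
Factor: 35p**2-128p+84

Need a pair with product 35·84 = 2940 and sum -128: that's -98 and -30.
Split the middle term: 35p**2-98p - 30p+84 = 7p(5p-14) - 6(5p-14).

(5p-14)(7p-6)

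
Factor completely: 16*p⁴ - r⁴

Write as (4*p²)² − (r²)², then factor 4*p² - r² once more.

(2*p + r)*(2*p - r)*(4*p² + r²)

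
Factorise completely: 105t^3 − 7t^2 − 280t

7t(3t − 5)(5t + 8)

Pull out the common factor 7t, then factor the remaining trinomial.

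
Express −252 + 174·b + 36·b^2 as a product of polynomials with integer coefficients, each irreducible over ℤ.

6·(6·b − 7)·(b + 6)

Pull out the common factor 6, then factor the remaining trinomial.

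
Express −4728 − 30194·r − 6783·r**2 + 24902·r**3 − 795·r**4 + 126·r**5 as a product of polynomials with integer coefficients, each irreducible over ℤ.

Testing divisors of the constant over divisors of the leading coefficient, r = −1/6 is a root, giving the factor (6·r + 1) and quotient 21·r**4 − 136·r**3 + 4173·r**2 − 1826·r − 4728.
Then r = 4/3 is a root, so (3·r − 4) is a factor; dividing leaves 7·r**3 − 36·r**2 + 1343·r + 1182.
Then r = −6/7 is a root, giving the factor (7·r + 6) and quotient r**2 − 6·r + 197.
The quadratic r**2 − 6·r + 197 has discriminant −752 < 0 and is irreducible over ℤ.

(3·r − 4)·(6·r + 1)·(7·r + 6)·(r**2 − 6·r + 197)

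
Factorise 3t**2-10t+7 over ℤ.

Need a pair with product 3·7 = 21 and sum -10: that's -3 and -7.
Split the middle term: 3t**2-3t - 7t+7 = 3t(t-1) - 7(t-1).

(3t-7)(t-1)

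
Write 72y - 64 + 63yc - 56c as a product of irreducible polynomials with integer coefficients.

(7c + 8)(9y - 8)

Group as (63yc + 72y) + (-56c - 64) = 9y(7c + 8) - 8(7c + 8).
Both groups share the factor (7c + 8).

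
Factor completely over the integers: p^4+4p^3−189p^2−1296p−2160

By the rational root theorem, p = 15 is a root, giving the factor (p−15) and quotient p^3+19p^2+96p+144.
Next, p = −12 is a root, so (p+12) is a factor; dividing leaves p^2+7p+12.
The remaining quadratic factors as (p+4)(p+3).

(p+12)(p+3)(p+4)(p−15)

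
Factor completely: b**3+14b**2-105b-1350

Testing divisors of the constant over divisors of the leading coefficient, b = -15 is a root, so (b+15) is a factor; dividing leaves b**2-b-90.
The remaining quadratic factors as (b+9)(b-10).

(b+15)(b+9)(b-10)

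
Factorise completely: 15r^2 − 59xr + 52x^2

Group: 13x(4x − 3r) − 5r(4x − 3r); both groups contain (4x − 3r).

(4x − 3r)(13x − 5r)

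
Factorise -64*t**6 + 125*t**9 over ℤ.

t**6*(5*t - 4)*(25*t**2 + 20*t + 16)

Factor out t**6 first: what remains is 125*t**3 - 64.
Recognize a difference of cubes with the parts 5*t and 4.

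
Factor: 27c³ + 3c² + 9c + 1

Group as (27c³ + 9c) + (3c² + 1) = 9c(3c² + 1) + (3c² + 1).
Both groups share the factor (3c² + 1).

(9c + 1)(3c² + 1)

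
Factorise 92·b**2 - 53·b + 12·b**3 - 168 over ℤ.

(2·b - 3)·(6·b + 7)·(b + 8)

Testing divisors of the constant over divisors of the leading coefficient, b = -8 is a root, so (b + 8) divides it; the quotient is 12·b**2 - 4·b - 21.
The remaining quadratic factors as (2·b - 3)(6·b + 7).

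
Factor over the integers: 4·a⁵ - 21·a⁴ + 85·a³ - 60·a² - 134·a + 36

By the rational root theorem, a = -1 is a root, so (a + 1) divides it; the quotient is 4·a⁴ - 25·a³ + 110·a² - 170·a + 36.
Continuing, a = 1/4 is a root, so (4·a - 1) is a factor; dividing leaves a³ - 6·a² + 26·a - 36.
Next, a = 2 is a root, so (a - 2) is a factor; dividing leaves a² - 4·a + 18.
The quadratic a² - 4·a + 18 has discriminant -56 < 0 and is irreducible over ℤ.

(4·a - 1)·(a + 1)·(a - 2)·(a² - 4·a + 18)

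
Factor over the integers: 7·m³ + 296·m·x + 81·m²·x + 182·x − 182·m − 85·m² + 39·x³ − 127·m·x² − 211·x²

Group: m·(7·m² + 88·m·x − 85·m − 39·x² + 211·x − 182) − x·(7·m² + 88·m·x − 85·m − 39·x² + 211·x − 182); both groups contain (7·m² + 88·m·x − 85·m − 39·x² + 211·x − 182), so (m − x) is a factor with cofactor 7·m² + 88·m·x − 85·m − 39·x² + 211·x − 182.
The cofactor groups again: 7·m² + 88·m·x − 85·m − 39·x² + 211·x − 182 = 7·m·(m + 13·x − 14) + (−3·x + 13)·(m + 13·x − 14); both groups contain (m + 13·x − 14), giving (7·m − 3·x + 13)·(m + 13·x − 14).

(7·m − 3·x + 13)·(m + 13·x − 14)·(m − x)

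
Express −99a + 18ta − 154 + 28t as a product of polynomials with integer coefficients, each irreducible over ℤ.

(2t − 11)(9a + 14)

Group as (18ta + 28t) + (−99a − 154) = 2t(9a + 14) − 11(9a + 14).
Both groups share the factor (9a + 14).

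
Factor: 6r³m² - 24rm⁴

6m²r(r - 2m)(r + 2m)

Every term has a factor of 6rm². Then r² - 4m² = (r)² − (2m)².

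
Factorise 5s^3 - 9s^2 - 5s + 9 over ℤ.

By the rational root theorem, s = 9/5 is a root, giving the factor (5s - 9) and quotient s^2 - 1.
The remaining quadratic factors as (s - 1)(s + 1).

(5s - 9)(s + 1)(s - 1)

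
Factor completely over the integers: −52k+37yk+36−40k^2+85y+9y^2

(9y−8k+4)(y+5k+9)

Group: y(9y−8k+4) + (5k+9)(9y−8k+4); both groups contain (9y−8k+4).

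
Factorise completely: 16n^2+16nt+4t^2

Factor out 4 first: what remains is 4n^2+4nt+t^2.
Recognize a perfect-square trinomial with the parts t and 2n.

4(2n+t)^2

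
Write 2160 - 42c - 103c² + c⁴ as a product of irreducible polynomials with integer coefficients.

(c + 6)(c + 8)(c - 5)(c - 9)

By the rational root theorem, c = -8 is a root, giving the factor (c + 8) and quotient c³ - 8c² - 39c + 270.
Continuing, c = -6 is a root, so (c + 6) is a factor; dividing leaves c² - 14c + 45.
The remaining quadratic factors as (c - 5)(c - 9).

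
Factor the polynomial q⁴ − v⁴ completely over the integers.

Difference of squares twice: with A = q and B = v, A⁴ − B⁴ = (A² − B²)(A² + B²), and A² − B² factors again.

(q + v)*(q − v)*(q² + v²)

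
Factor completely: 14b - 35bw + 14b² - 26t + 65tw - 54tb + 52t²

Group: 13t(4t - 2b + 5w - 2) - 7b(4t - 2b + 5w - 2); both groups contain (4t - 2b + 5w - 2).

(4t - 2b + 5w - 2)(13t - 7b)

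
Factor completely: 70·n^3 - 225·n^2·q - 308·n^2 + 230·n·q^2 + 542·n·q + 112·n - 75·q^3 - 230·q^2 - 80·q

(2·n - 3·q - 8)·(5·n - 5·q - 2)·(7·n - 5·q)

Group: 7·n·(10·n^2 - 25·n·q - 44·n + 15·q^2 + 46·q + 16) - 5·q·(10·n^2 - 25·n·q - 44·n + 15·q^2 + 46·q + 16); both groups contain (10·n^2 - 25·n·q - 44·n + 15·q^2 + 46·q + 16), so (7·n - 5·q) is a factor with cofactor 10·n^2 - 25·n·q - 44·n + 15·q^2 + 46·q + 16.
The cofactor groups again: 10·n^2 - 25·n·q - 44·n + 15·q^2 + 46·q + 16 = 5·n·(2·n - 3·q - 8) + (-5·q - 2)·(2·n - 3·q - 8); both groups contain (2·n - 3·q - 8), giving (5·n - 5·q - 2)·(2·n - 3·q - 8).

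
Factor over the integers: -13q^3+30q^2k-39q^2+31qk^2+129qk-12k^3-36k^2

-(q-3k)(13q-4k)(q+k+3)

Group: q(-13q^2+43qk-12k^2) + (k+3)(-13q^2+43qk-12k^2); both groups contain (-13q^2+43qk-12k^2), so (q+k+3) is a factor with cofactor -13q^2+43qk-12k^2.
The cofactor groups again: -13q^2+43qk-12k^2 = -q(13q-4k) + 3k(13q-4k); both groups contain (13q-4k), giving -(q-3k)(13q-4k).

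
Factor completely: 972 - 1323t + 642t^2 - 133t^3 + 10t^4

Trying the rational-root candidates, t = 9/5 is a root, so (5t - 9) divides it; the quotient is 2t^3 - 23t^2 + 87t - 108.
Then t = 3 is a root, so (t - 3) divides it; the quotient is 2t^2 - 17t + 36.
The remaining quadratic factors as (t - 4)(2t - 9).

(2t - 9)(5t - 9)(t - 3)(t - 4)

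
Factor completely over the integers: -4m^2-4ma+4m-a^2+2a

-(2m+a)(2m+a-2)

Group: -2m(2m+a) + (-a+2)(2m+a); both groups contain (2m+a).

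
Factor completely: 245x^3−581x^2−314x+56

(5x−14)(7x+4)(7x−1)

Among the possible rational roots, x = −4/7 is a root, giving the factor (7x+4) and quotient 35x^2−103x+14.
The remaining quadratic factors as (7x−1)(5x−14).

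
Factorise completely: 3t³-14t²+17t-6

Trying the rational-root candidates, t = 1 is a root, so (t-1) divides it; the quotient is 3t²-11t+6.
The remaining quadratic factors as (3t-2)(t-3).

(3t-2)(t-1)(t-3)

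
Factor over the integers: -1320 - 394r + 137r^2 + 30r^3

(2r + 11)(3r - 10)(5r + 12)

By the rational root theorem, r = 10/3 is a root, so (3r - 10) divides it; the quotient is 10r^2 + 79r + 132.
The remaining quadratic factors as (2r + 11)(5r + 12).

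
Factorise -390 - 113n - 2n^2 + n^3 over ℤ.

Testing divisors of the constant over divisors of the leading coefficient, n = 13 is a root, giving the factor (n - 13) and quotient n^2 + 11n + 30.
The remaining quadratic factors as (n + 5)(n + 6).

(n + 5)(n + 6)(n - 13)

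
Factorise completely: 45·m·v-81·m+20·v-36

(5·v-9)·(9·m+4)

Group as (45·m·v-81·m) + (20·v-36) = 9·m·(5·v-9) + 4·(5·v-9).
Both groups share the factor (5·v-9).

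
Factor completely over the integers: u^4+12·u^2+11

Substitute w = u^2 to get a quadratic in w, then factor.
u^2+11 is irreducible over ℤ (always positive, so no real roots).
u^2+1 is irreducible over ℤ (sum of squares).

(u^2+1)·(u^2+11)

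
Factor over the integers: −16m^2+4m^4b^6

4m^2(mb^3+2)(mb^3−2)

Pull out the common factor 4m^2, leaving m^2b^6−4.
Recognize a difference of squares with the parts mb^3 and 2.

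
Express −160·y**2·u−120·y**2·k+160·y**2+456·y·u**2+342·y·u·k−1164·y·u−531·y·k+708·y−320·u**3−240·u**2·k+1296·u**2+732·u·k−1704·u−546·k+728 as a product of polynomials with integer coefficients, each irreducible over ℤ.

Group: 5·y·(−32·y·u−24·y·k+32·y+40·u**2+30·u·k−92·u−39·k+52) + (−8·u+14)·(−32·y·u−24·y·k+32·y+40·u**2+30·u·k−92·u−39·k+52); both groups contain (−32·y·u−24·y·k+32·y+40·u**2+30·u·k−92·u−39·k+52), so (5·y−8·u+14) is a factor with cofactor −32·y·u−24·y·k+32·y+40·u**2+30·u·k−92·u−39·k+52.
The cofactor groups again: −32·y·u−24·y·k+32·y+40·u**2+30·u·k−92·u−39·k+52 = −8·y·(4·u+3·k−4) + (10·u−13)·(4·u+3·k−4); both groups contain (4·u+3·k−4), giving −(8·y−10·u+13)·(4·u+3·k−4).

−(8·y−10·u+13)·(5·y−8·u+14)·(4·u+3·k−4)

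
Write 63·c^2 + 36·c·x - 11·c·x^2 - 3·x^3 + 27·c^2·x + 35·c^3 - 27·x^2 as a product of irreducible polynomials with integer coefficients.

Group: 7·c·(5·c^2 + 6·c·x + 9·c + x^2 + 9·x) - 3·x·(5·c^2 + 6·c·x + 9·c + x^2 + 9·x); both groups contain (5·c^2 + 6·c·x + 9·c + x^2 + 9·x), so (7·c - 3·x) is a factor with cofactor 5·c^2 + 6·c·x + 9·c + x^2 + 9·x.
The cofactor groups again: 5·c^2 + 6·c·x + 9·c + x^2 + 9·x = 5·c·(c + x) + (x + 9)·(c + x); both groups contain (c + x), giving (5·c + x + 9)·(c + x).

(5·c + x + 9)·(7·c - 3·x)·(c + x)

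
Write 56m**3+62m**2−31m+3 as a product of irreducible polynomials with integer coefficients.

Among the possible rational roots, m = 1/7 is a root, giving the factor (7m−1) and quotient 8m**2+10m−3.
The remaining quadratic factors as (4m−1)(2m+3).

(2m+3)(4m−1)(7m−1)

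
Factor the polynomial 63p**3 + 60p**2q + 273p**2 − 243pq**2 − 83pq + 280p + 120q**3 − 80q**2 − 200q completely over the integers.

(3p + 8q + 8)(3p − 3q + 5)(7p − 5q)

Group: 3p(21p**2 − 36pq + 35p + 15q**2 − 25q) + (8q + 8)(21p**2 − 36pq + 35p + 15q**2 − 25q); both groups contain (21p**2 − 36pq + 35p + 15q**2 − 25q), so (3p + 8q + 8) is a factor with cofactor 21p**2 − 36pq + 35p + 15q**2 − 25q.
The cofactor groups again: 21p**2 − 36pq + 35p + 15q**2 − 25q = 3p(7p − 5q) + (−3q + 5)(7p − 5q); both groups contain (7p − 5q), giving (3p − 3q + 5)(7p − 5q).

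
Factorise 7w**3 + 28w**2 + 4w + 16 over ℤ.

(w + 4)(7w**2 + 4)

Group as (7w**3 + 4w) + (28w**2 + 16) = w(7w**2 + 4) + 4(7w**2 + 4).
Both groups share the factor (7w**2 + 4).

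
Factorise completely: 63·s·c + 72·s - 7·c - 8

(7·c + 8)·(9·s - 1)

Group as (63·s·c + 72·s) + (-7·c - 8) = 9·s·(7·c + 8) - (7·c + 8).
Both groups share the factor (7·c + 8).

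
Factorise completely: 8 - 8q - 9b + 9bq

(9b - 8)(q - 1)

Group as (9bq - 9b) + (-8q + 8) = 9b(q - 1) - 8(q - 1).
Both groups share the factor (q - 1).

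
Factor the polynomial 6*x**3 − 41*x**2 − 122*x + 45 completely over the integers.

(2*x + 5)*(3*x − 1)*(x − 9)

Among the possible rational roots, x = 1/3 is a root, so (3*x − 1) is a factor; dividing leaves 2*x**2 − 13*x − 45.
The remaining quadratic factors as (x − 9)(2*x + 5).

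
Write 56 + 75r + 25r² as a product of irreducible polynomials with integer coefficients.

Need a pair with product 25·56 = 1400 and sum 75: that's 40 and 35.
Split the middle term: 25r² + 40r + 35r + 56 = 5r(5r + 8) + 7(5r + 8).

(5r + 7)(5r + 8)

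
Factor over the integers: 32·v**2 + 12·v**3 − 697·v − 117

(2·v − 13)·(6·v + 1)·(v + 9)

Among the possible rational roots, v = −9 is a root, so (v + 9) is a factor; dividing leaves 12·v**2 − 76·v − 13.
The remaining quadratic factors as (6·v + 1)(2·v − 13).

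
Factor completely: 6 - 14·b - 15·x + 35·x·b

Group as (35·x·b - 15·x) + (-14·b + 6) = 5·x·(7·b - 3) - 2·(7·b - 3).
Both groups share the factor (7·b - 3).

(5·x - 2)·(7·b - 3)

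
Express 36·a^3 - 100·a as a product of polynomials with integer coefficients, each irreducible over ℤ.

Pull out the common factor 4·a; 9·a^2 - 25 is a difference of squares.

4·a·(3·a + 5)·(3·a - 5)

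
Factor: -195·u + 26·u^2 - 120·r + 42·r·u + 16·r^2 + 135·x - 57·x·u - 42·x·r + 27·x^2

Group: 9·x·(3·x - 2·r - 2·u + 15) + (-8·r - 13·u)·(3·x - 2·r - 2·u + 15); both groups contain (3·x - 2·r - 2·u + 15).

(3·x - 2·r - 2·u + 15)·(9·x - 8·r - 13·u)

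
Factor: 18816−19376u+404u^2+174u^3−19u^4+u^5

Trying the rational-root candidates, u = 1 is a root, giving the factor (u−1) and quotient u^4−18u^3+156u^2+560u−18816.
Continuing, u = 12 is a root, giving the factor (u−12) and quotient u^3−6u^2+84u+1568.
Continuing, u = −8 is a root, so (u+8) is a factor; dividing leaves u^2−14u+196.
The quadratic u^2−14u+196 has discriminant −588 < 0 and is irreducible over ℤ.

(u+8)(u−1)(u−12)(u^2−14u+196)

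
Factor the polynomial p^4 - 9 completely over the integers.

(p^2 + 3)(p^2 - 3)

Substitute u = p^2 to get a quadratic in u, then factor.
p^2 - 3 is irreducible over ℤ (3 is not a perfect square).
p^2 + 3 is irreducible over ℤ (always positive, so no real roots).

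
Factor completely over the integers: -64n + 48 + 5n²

Need a pair with product 5·48 = 240 and sum -64: that's -4 and -60.
Split the middle term: 5n² - 4n - 60n + 48 = n(5n - 4) - 12(5n - 4).

(5n - 4)(n - 12)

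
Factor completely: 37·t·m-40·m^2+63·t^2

(9·t-5·m)·(7·t+8·m)

Group: 9·t·(7·t+8·m) - 5·m·(7·t+8·m); both groups contain (7·t+8·m).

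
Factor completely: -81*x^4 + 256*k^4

Difference of squares twice: with A = 4*k and B = 3*x, A⁴ − B⁴ = (A² − B²)(A² + B²), and A² − B² factors again.

(4*k + 3*x)*(4*k - 3*x)*(16*k^2 + 9*x^2)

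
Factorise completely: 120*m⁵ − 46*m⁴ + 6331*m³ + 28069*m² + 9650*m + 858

(4*m + 13)*(5*m + 1)*(6*m + 1)*(m² − 4*m + 66)

Trying the rational-root candidates, m = −1/6 is a root, so (6*m + 1) divides it; the quotient is 20*m⁴ − 11*m³ + 1057*m² + 4502*m + 858.
Next, m = −1/5 is a root, giving the factor (5*m + 1) and quotient 4*m³ − 3*m² + 212*m + 858.
Next, m = −13/4 is a root, so (4*m + 13) divides it; the quotient is m² − 4*m + 66.
The quadratic m² − 4*m + 66 has discriminant −248 < 0 and is irreducible over ℤ.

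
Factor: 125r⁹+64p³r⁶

Pull out the common factor r⁶, leaving 64p³+125r³.
Recognize a sum of cubes with the parts 5r and 4p.

r⁶(4p+5r)(16p²−20pr+25r²)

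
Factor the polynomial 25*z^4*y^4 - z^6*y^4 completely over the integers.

-y^4*z^4*(z + 5)*(z - 5)

Every term has a factor of z^4*y^4; factoring it out leaves -z^2 + 25.
Recognize a difference of squares with the parts 5 and z.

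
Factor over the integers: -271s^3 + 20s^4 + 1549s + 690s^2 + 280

(4s + 5)(5s + 1)(s - 7)(s - 8)

Trying the rational-root candidates, s = 7 is a root, so (s - 7) divides it; the quotient is 20s^3 - 131s^2 - 227s - 40.
Next, s = 8 is a root, so (s - 8) is a factor; dividing leaves 20s^2 + 29s + 5.
The remaining quadratic factors as (4s + 5)(5s + 1).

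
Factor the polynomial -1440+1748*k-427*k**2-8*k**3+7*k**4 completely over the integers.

(7*k-8)*(k+9)*(k-4)*(k-5)

By the rational root theorem, k = 5 is a root, so (k-5) divides it; the quotient is 7*k**3+27*k**2-292*k+288.
Then k = 4 is a root, giving the factor (k-4) and quotient 7*k**2+55*k-72.
The remaining quadratic factors as (7*k-8)(k+9).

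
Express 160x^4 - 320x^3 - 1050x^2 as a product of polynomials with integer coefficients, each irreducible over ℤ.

10x^2(4x + 7)(4x - 15)

Pull out the common factor 10x^2, then factor the remaining trinomial.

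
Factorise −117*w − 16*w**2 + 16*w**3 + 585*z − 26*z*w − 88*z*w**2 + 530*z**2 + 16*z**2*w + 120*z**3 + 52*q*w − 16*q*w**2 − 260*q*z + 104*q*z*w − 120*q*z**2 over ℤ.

Group: 4*q*(−30*z**2 + 26*z*w − 65*z − 4*w**2 + 13*w) + (−4*z − 4*w − 9)*(−30*z**2 + 26*z*w − 65*z − 4*w**2 + 13*w); both groups contain (−30*z**2 + 26*z*w − 65*z − 4*w**2 + 13*w), so (4*q − 4*z − 4*w − 9) is a factor with cofactor −30*z**2 + 26*z*w − 65*z − 4*w**2 + 13*w.
The cofactor groups again: −30*z**2 + 26*z*w − 65*z − 4*w**2 + 13*w = −5*z*(6*z − 4*w + 13) + w*(6*z − 4*w + 13); both groups contain (6*z − 4*w + 13), giving −(5*z − w)*(6*z − 4*w + 13).

−(6*z − 4*w + 13)*(5*z − w)*(4*q − 4*z − 4*w − 9)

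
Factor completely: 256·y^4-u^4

(4·y)⁴ − (u)⁴ = ((4·y)² − (u)²)((4·y)² + (u)²); the first factor splits again, the second (16·y^2+u^2) is irreducible.

(4·y-u)·(4·y+u)·(16·y^2+u^2)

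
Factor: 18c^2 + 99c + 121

Need a pair with product 18·121 = 2178 and sum 99: that's 33 and 66.
Split the middle term: 18c^2 + 33c + 66c + 121 = 3c(6c + 11) + 11(6c + 11).

(3c + 11)(6c + 11)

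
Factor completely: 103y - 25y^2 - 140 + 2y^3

Trying the rational-root candidates, y = 4 is a root, giving the factor (y - 4) and quotient 2y^2 - 17y + 35.
The remaining quadratic factors as (2y - 7)(y - 5).

(2y - 7)(y - 4)(y - 5)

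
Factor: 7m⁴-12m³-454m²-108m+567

(7m+9)(m+7)(m-1)(m-9)

Among the possible rational roots, m = 1 is a root, giving the factor (m-1) and quotient 7m³-5m²-459m-567.
Then m = -9/7 is a root, so (7m+9) is a factor; dividing leaves m²-2m-63.
The remaining quadratic factors as (m-9)(m+7).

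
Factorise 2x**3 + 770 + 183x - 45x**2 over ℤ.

By the rational root theorem, x = 11 is a root, so (x - 11) is a factor; dividing leaves 2x**2 - 23x - 70.
The remaining quadratic factors as (x - 14)(2x + 5).

(2x + 5)(x - 11)(x - 14)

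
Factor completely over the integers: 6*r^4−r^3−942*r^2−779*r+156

(6*r−1)*(r+1)*(r+12)*(r−13)

Trying the rational-root candidates, r = −1 is a root, so (r+1) is a factor; dividing leaves 6*r^3−7*r^2−935*r+156.
Then r = −12 is a root, so (r+12) is a factor; dividing leaves 6*r^2−79*r+13.
The remaining quadratic factors as (r−13)(6*r−1).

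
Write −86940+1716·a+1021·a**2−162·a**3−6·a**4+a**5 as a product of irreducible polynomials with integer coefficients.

(a+10)·(a+9)·(a−14)·(a**2−11·a+69)

Trying the rational-root candidates, a = −9 is a root, so (a+9) divides it; the quotient is a**4−15·a**3−27·a**2+1264·a−9660.
Continuing, a = 14 is a root, so (a−14) is a factor; dividing leaves a**3−a**2−41·a+690.
Next, a = −10 is a root, so (a+10) divides it; the quotient is a**2−11·a+69.
The quadratic a**2−11·a+69 has discriminant −155 < 0 and is irreducible over ℤ.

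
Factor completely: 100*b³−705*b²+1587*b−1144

Testing divisors of the constant over divisors of the leading coefficient, b = 11/5 is a root, so (5*b−11) is a factor; dividing leaves 20*b²−97*b+104.
The remaining quadratic factors as (4*b−13)(5*b−8).

(4*b−13)*(5*b−11)*(5*b−8)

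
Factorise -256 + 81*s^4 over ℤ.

(3*s + 4)*(3*s - 4)*(9*s^2 + 16)

(3*s)⁴ − (4)⁴ = ((3*s)² − (4)²)((3*s)² + (4)²); the first factor splits again, the second (9*s^2 + 16) is irreducible.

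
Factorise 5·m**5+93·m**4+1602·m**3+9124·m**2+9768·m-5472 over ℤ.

Testing divisors of the constant over divisors of the leading coefficient, m = -2 is a root, so (m+2) divides it; the quotient is 5·m**4+83·m**3+1436·m**2+6252·m-2736.
Next, m = 2/5 is a root, giving the factor (5·m-2) and quotient m**3+17·m**2+294·m+1368.
Then m = -6 is a root, so (m+6) divides it; the quotient is m**2+11·m+228.
The quadratic m**2+11·m+228 has discriminant -791 < 0 and is irreducible over ℤ.

(5·m-2)·(m+2)·(m+6)·(m**2+11·m+228)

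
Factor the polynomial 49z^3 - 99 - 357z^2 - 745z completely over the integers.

Among the possible rational roots, z = -1/7 is a root, so (7z + 1) divides it; the quotient is 7z^2 - 52z - 99.
The remaining quadratic factors as (7z + 11)(z - 9).

(7z + 1)(7z + 11)(z - 9)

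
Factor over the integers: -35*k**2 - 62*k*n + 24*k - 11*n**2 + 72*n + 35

-(5*k + n - 7)*(7*k + 11*n + 5)

Group: -7*k*(5*k + n - 7) + (-11*n - 5)*(5*k + n - 7); both groups contain (5*k + n - 7).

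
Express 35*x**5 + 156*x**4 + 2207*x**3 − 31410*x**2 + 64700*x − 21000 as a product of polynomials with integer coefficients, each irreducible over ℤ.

(5*x − 2)*(7*x − 15)*(x − 5)*(x**2 + 12*x + 140)

Trying the rational-root candidates, x = 2/5 is a root, so (5*x − 2) is a factor; dividing leaves 7*x**4 + 34*x**3 + 455*x**2 − 6100*x + 10500.
Continuing, x = 15/7 is a root, so (7*x − 15) is a factor; dividing leaves x**3 + 7*x**2 + 80*x − 700.
Next, x = 5 is a root, so (x − 5) is a factor; dividing leaves x**2 + 12*x + 140.
The quadratic x**2 + 12*x + 140 has discriminant −416 < 0 and is irreducible over ℤ.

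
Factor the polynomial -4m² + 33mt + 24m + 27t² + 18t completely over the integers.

Group: -4m(m - 9t - 6) - 3t(m - 9t - 6); both groups contain (m - 9t - 6).

-(4m + 3t)(m - 9t - 6)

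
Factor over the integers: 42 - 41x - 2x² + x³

Trying the rational-root candidates, x = 7 is a root, so (x - 7) divides it; the quotient is x² + 5x - 6.
The remaining quadratic factors as (x + 6)(x - 1).

(x + 6)(x - 1)(x - 7)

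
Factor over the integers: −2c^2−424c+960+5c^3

(5c−12)(c+10)(c−8)

Testing divisors of the constant over divisors of the leading coefficient, c = 8 is a root, so (c−8) is a factor; dividing leaves 5c^2+38c−120.
The remaining quadratic factors as (c+10)(5c−12).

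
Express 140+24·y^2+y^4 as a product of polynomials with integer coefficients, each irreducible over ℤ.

Substitute u = y^2 to get a quadratic in u, then factor.
y^2+10 is irreducible over ℤ (always positive, so no real roots).
y^2+14 is irreducible over ℤ (always positive, so no real roots).

(y^2+10)·(y^2+14)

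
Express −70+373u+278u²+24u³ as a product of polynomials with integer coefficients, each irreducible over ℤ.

(4u+7)(6u−1)(u+10)

By the rational root theorem, u = 1/6 is a root, so (6u−1) is a factor; dividing leaves 4u²+47u+70.
The remaining quadratic factors as (u+10)(4u+7).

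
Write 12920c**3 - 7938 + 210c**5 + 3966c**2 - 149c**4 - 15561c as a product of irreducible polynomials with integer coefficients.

Among the possible rational roots, c = -6/7 is a root, so (7c + 6) divides it; the quotient is 30c**4 - 47c**3 + 1886c**2 - 1050c - 1323.
Next, c = 7/6 is a root, giving the factor (6c - 7) and quotient 5c**3 - 2c**2 + 312c + 189.
Continuing, c = -3/5 is a root, so (5c + 3) is a factor; dividing leaves c**2 - c + 63.
The quadratic c**2 - c + 63 has discriminant -251 < 0 and is irreducible over ℤ.

(5c + 3)(6c - 7)(7c + 6)(c**2 - c + 63)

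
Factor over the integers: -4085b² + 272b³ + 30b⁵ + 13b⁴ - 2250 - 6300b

(5b + 3)(6b + 5)(b - 5)(b² + 4b + 30)

Trying the rational-root candidates, b = -3/5 is a root, giving the factor (5b + 3) and quotient 6b⁴ - b³ + 55b² - 850b - 750.
Continuing, b = 5 is a root, giving the factor (b - 5) and quotient 6b³ + 29b² + 200b + 150.
Next, b = -5/6 is a root, so (6b + 5) is a factor; dividing leaves b² + 4b + 30.
The quadratic b² + 4b + 30 has discriminant -104 < 0 and is irreducible over ℤ.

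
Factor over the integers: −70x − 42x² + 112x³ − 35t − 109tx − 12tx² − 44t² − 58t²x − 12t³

Group: t(−12t² − 34tx − 44t + 56x² − 21x − 35) + 2x(−12t² − 34tx − 44t + 56x² − 21x − 35); both groups contain (−12t² − 34tx − 44t + 56x² − 21x − 35), so (t + 2x) is a factor with cofactor −12t² − 34tx − 44t + 56x² − 21x − 35.
The cofactor groups again: −12t² − 34tx − 44t + 56x² − 21x − 35 = −6t(2t + 8x + 5) + (7x − 7)(2t + 8x + 5); both groups contain (2t + 8x + 5), giving −(6t − 7x + 7)(2t + 8x + 5).

−(2t + 8x + 5)(6t − 7x + 7)(t + 2x)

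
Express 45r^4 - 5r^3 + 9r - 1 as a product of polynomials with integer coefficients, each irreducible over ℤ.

(9r - 1)(5r^3 + 1)

Group as (45r^4 + 9r) + (-5r^3 - 1) = 9r(5r^3 + 1) - (5r^3 + 1).
Both groups share the factor (5r^3 + 1).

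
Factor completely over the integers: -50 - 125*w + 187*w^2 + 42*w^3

(6*w - 5)*(7*w + 2)*(w + 5)

Trying the rational-root candidates, w = 5/6 is a root, so (6*w - 5) is a factor; dividing leaves 7*w^2 + 37*w + 10.
The remaining quadratic factors as (w + 5)(7*w + 2).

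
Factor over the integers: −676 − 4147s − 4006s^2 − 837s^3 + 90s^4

(3s + 4)(5s + 1)(6s + 13)(s − 13)

By the rational root theorem, s = −1/5 is a root, so (5s + 1) divides it; the quotient is 18s^3 − 171s^2 − 767s − 676.
Then s = −13/6 is a root, so (6s + 13) is a factor; dividing leaves 3s^2 − 35s − 52.
The remaining quadratic factors as (3s + 4)(s − 13).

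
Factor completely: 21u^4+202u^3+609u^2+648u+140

(3u+7)(7u+2)(u+2)(u+5)

By the rational root theorem, u = -2/7 is a root, giving the factor (7u+2) and quotient 3u^3+28u^2+79u+70.
Continuing, u = -2 is a root, giving the factor (u+2) and quotient 3u^2+22u+35.
The remaining quadratic factors as (3u+7)(u+5).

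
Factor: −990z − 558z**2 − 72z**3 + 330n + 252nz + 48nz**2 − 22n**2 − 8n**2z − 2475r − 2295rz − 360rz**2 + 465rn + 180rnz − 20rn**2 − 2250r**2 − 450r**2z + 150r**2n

Group: 15r(10rn − 30rz − 150r + 4nz + 11n − 12z**2 − 93z − 165) + (−2n + 6z)(10rn − 30rz − 150r + 4nz + 11n − 12z**2 − 93z − 165); both groups contain (10rn − 30rz − 150r + 4nz + 11n − 12z**2 − 93z − 165), so (15r − 2n + 6z) is a factor with cofactor 10rn − 30rz − 150r + 4nz + 11n − 12z**2 − 93z − 165.
The cofactor groups again: 10rn − 30rz − 150r + 4nz + 11n − 12z**2 − 93z − 165 = 10r(n − 3z − 15) + (4z + 11)(n − 3z − 15); both groups contain (n − 3z − 15), giving (10r + 4z + 11)(n − 3z − 15).

(15r − 2n + 6z)(10r + 4z + 11)(n − 3z − 15)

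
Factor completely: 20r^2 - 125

Factor out 5, leaving 4r^2 - 25, which is a difference of two squares.

5(2r + 5)(2r - 5)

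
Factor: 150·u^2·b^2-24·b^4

6·b^2·(5·u-2·b)·(5·u+2·b)

Pull out the common factor 6·b^2; 25·u^2-4·b^2 is a difference of squares.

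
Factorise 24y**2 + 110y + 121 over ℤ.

(4y + 11)(6y + 11)

Need a pair with product 24·121 = 2904 and sum 110: that's 44 and 66.
Split the middle term: 24y**2 + 44y + 66y + 121 = 4y(6y + 11) + 11(6y + 11).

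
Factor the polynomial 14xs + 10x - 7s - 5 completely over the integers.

(2x - 1)(7s + 5)

Group as (14xs + 10x) + (-7s - 5) = 2x(7s + 5) - (7s + 5).
Both groups share the factor (7s + 5).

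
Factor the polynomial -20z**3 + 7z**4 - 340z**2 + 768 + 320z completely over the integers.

(7z + 8)(z + 6)(z - 2)(z - 8)

By the rational root theorem, z = 2 is a root, so (z - 2) is a factor; dividing leaves 7z**3 - 6z**2 - 352z - 384.
Next, z = -8/7 is a root, so (7z + 8) is a factor; dividing leaves z**2 - 2z - 48.
The remaining quadratic factors as (z - 8)(z + 6).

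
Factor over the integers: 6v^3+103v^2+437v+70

(6v+1)(v+10)(v+7)

Trying the rational-root candidates, v = −1/6 is a root, so (6v+1) is a factor; dividing leaves v^2+17v+70.
The remaining quadratic factors as (v+10)(v+7).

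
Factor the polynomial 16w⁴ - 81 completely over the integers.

(2w)⁴ − (3)⁴ = ((2w)² − (3)²)((2w)² + (3)²); the first factor splits again, the second (4w² + 9) is irreducible.

(2w + 3)(2w - 3)(4w² + 9)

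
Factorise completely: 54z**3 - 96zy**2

Every term has a factor of 6z. Then 9z**2 - 16y**2 = (3z)² − (4y)².

6z(3z - 4y)(3z + 4y)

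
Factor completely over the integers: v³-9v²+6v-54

Group as (v³+6v) + (-9v²-54) = v(v²+6) - 9(v²+6).
Both groups share the factor (v²+6).

(v-9)(v²+6)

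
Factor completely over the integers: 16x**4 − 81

Write as (4x**2)² − (9)², then factor 4x**2 − 9 once more.

(2x + 3)(2x − 3)(4x**2 + 9)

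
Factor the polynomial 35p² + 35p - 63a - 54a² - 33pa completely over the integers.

Group: 5p(7p + 6a + 7) - 9a(7p + 6a + 7); both groups contain (7p + 6a + 7).

(5p - 9a)(7p + 6a + 7)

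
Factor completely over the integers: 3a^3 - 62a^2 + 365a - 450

(3a - 5)(a - 10)(a - 9)

Testing divisors of the constant over divisors of the leading coefficient, a = 5/3 is a root, giving the factor (3a - 5) and quotient a^2 - 19a + 90.
The remaining quadratic factors as (a - 9)(a - 10).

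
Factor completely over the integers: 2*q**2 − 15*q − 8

Need a pair with product 2·(−8) = −16 and sum −15: that's −16 and 1.
Split the middle term: 2*q**2 − 16*q + q − 8 = 2*q*(q − 8) + (q − 8).

(2*q + 1)*(q − 8)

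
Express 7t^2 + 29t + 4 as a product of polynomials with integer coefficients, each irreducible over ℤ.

(7t + 1)(t + 4)

Need a pair with product 7·4 = 28 and sum 29: that's 1 and 28.
Split the middle term: 7t^2 + t + 28t + 4 = t(7t + 1) + 4(7t + 1).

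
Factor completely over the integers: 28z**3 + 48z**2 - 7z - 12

Group as (28z**3 - 7z) + (48z**2 - 12) = 7z(4z**2 - 1) + 12(4z**2 - 1).
Both groups share the factor (4z**2 - 1).

(2z + 1)(2z - 1)(7z + 12)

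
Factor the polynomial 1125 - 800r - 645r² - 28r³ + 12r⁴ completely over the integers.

(2r + 5)(6r - 5)(r + 5)(r - 9)

By the rational root theorem, r = 5/6 is a root, giving the factor (6r - 5) and quotient 2r³ - 3r² - 110r - 225.
Then r = -5/2 is a root, so (2r + 5) divides it; the quotient is r² - 4r - 45.
The remaining quadratic factors as (r + 5)(r - 9).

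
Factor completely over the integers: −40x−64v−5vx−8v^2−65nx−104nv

Group: −8v(13n+v+8) − 5x(13n+v+8); both groups contain (13n+v+8).

−(13n+v+8)(8v+5x)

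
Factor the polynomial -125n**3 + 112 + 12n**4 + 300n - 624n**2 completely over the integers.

(3n - 2)(4n + 1)(n + 4)(n - 14)

Among the possible rational roots, n = 2/3 is a root, so (3n - 2) divides it; the quotient is 4n**3 - 39n**2 - 234n - 56.
Then n = 14 is a root, so (n - 14) divides it; the quotient is 4n**2 + 17n + 4.
The remaining quadratic factors as (4n + 1)(n + 4).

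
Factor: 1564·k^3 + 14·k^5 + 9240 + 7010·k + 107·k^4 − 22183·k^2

(2·k + 1)·(7·k − 6)·(k − 7)·(k^2 + 15·k + 220)

Among the possible rational roots, k = 6/7 is a root, giving the factor (7·k − 6) and quotient 2·k^4 + 17·k^3 + 238·k^2 − 2965·k − 1540.
Then k = −1/2 is a root, so (2·k + 1) is a factor; dividing leaves k^3 + 8·k^2 + 115·k − 1540.
Continuing, k = 7 is a root, giving the factor (k − 7) and quotient k^2 + 15·k + 220.
The quadratic k^2 + 15·k + 220 has discriminant −655 < 0 and is irreducible over ℤ.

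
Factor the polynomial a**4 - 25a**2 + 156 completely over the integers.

(a**2 - 12)(a**2 - 13)

Substitute u = a**2 to get a quadratic in u, then factor.
a**2 - 13 is irreducible over ℤ (13 is not a perfect square).
a**2 - 12 is irreducible over ℤ (12 is not a perfect square).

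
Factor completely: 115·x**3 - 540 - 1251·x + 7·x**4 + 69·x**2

Testing divisors of the constant over divisors of the leading coefficient, x = -15 is a root, so (x + 15) divides it; the quotient is 7·x**3 + 10·x**2 - 81·x - 36.
Continuing, x = -4 is a root, so (x + 4) is a factor; dividing leaves 7·x**2 - 18·x - 9.
The remaining quadratic factors as (7·x + 3)(x - 3).

(7·x + 3)·(x + 15)·(x + 4)·(x - 3)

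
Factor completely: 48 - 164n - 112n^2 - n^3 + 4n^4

(4n - 1)(n + 2)(n + 4)(n - 6)

Testing divisors of the constant over divisors of the leading coefficient, n = -4 is a root, so (n + 4) is a factor; dividing leaves 4n^3 - 17n^2 - 44n + 12.
Then n = -2 is a root, so (n + 2) divides it; the quotient is 4n^2 - 25n + 6.
The remaining quadratic factors as (4n - 1)(n - 6).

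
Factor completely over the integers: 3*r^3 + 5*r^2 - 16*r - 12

Among the possible rational roots, r = -3 is a root, so (r + 3) divides it; the quotient is 3*r^2 - 4*r - 4.
The remaining quadratic factors as (3*r + 2)(r - 2).

(3*r + 2)*(r + 3)*(r - 2)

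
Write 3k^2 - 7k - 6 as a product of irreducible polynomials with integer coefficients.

(3k + 2)(k - 3)

Need a pair with product 3·(-6) = -18 and sum -7: that's -9 and 2.
Split the middle term: 3k^2 - 9k + 2k - 6 = 3k(k - 3) + 2(k - 3).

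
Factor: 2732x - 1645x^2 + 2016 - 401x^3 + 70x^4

(2x + 7)(5x - 9)(7x + 4)(x - 8)

By the rational root theorem, x = -4/7 is a root, giving the factor (7x + 4) and quotient 10x^3 - 63x^2 - 199x + 504.
Next, x = 9/5 is a root, so (5x - 9) divides it; the quotient is 2x^2 - 9x - 56.
The remaining quadratic factors as (2x + 7)(x - 8).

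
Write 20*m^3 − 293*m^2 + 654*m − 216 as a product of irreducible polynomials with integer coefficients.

Among the possible rational roots, m = 2/5 is a root, so (5*m − 2) divides it; the quotient is 4*m^2 − 57*m + 108.
The remaining quadratic factors as (m − 12)(4*m − 9).

(4*m − 9)*(5*m − 2)*(m − 12)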